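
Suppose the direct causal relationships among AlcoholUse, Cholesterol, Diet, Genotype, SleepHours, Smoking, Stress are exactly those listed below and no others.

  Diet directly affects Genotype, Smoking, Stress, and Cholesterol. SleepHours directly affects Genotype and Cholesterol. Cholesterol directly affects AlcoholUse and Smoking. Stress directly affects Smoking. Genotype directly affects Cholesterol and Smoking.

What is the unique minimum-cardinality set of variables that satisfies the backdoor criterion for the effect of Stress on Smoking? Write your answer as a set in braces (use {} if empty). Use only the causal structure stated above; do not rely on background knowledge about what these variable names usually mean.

{Diet}

Variables eligible for adjustment (non-descendants of Stress, excluding Stress and Smoking): {AlcoholUse, Cholesterol, Diet, Genotype, SleepHours}.
Backdoor paths from Stress to Smoking:
  P1: Stress <- Diet -> Genotype <- SleepHours -> Cholesterol -> Smoking
  P2: Stress <- Diet -> Genotype -> Cholesterol -> Smoking
  P3: Stress <- Diet -> Genotype -> Smoking
  P4: Stress <- Diet -> Cholesterol <- SleepHours -> Genotype -> Smoking
  P5: Stress <- Diet -> Cholesterol <- Genotype -> Smoking
  P6: Stress <- Diet -> Cholesterol -> Smoking
  P7: Stress <- Diet -> Smoking
The empty set is not sufficient: P2 (Stress <- Diet -> Genotype -> Cholesterol -> Smoking) has no collider blocking it and no conditioned non-collider, so it is open.
Try {Diet}:
  P1: blocked at fork node Diet ∈ conditioning set.
  P2: blocked at fork node Diet ∈ conditioning set.
  P3: blocked at fork node Diet ∈ conditioning set.
  P4: blocked at fork node Diet ∈ conditioning set.
  P5: blocked at fork node Diet ∈ conditioning set.
  P6: blocked at fork node Diet ∈ conditioning set.
  P7: blocked at fork node Diet ∈ conditioning set.
{Diet} contains no descendant of Stress and blocks every backdoor path.
No other singleton works — e.g. {SleepHours} leaves P2 open — so {Diet} is the unique smallest valid adjustment set.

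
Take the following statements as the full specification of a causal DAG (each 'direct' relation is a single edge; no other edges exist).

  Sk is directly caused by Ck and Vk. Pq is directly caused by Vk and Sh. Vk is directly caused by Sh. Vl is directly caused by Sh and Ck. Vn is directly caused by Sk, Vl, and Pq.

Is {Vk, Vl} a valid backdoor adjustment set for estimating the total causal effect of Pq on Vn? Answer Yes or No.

Backdoor paths from Pq to Vn (paths whose first edge points into Pq):
  P1: Pq <- Sh -> Vk -> Sk <- Ck -> Vl -> Vn
  P2: Pq <- Sh -> Vk -> Sk -> Vn
  P3: Pq <- Sh -> Vl <- Ck -> Sk -> Vn
  P4: Pq <- Sh -> Vl -> Vn
  P5: Pq <- Vk <- Sh -> Vl <- Ck -> Sk -> Vn
  P6: Pq <- Vk <- Sh -> Vl -> Vn
  P7: Pq <- Vk -> Sk <- Ck -> Vl -> Vn
  P8: Pq <- Vk -> Sk -> Vn
Condition 1 (no descendant of Pq in the set): holds — descendants of Pq are {Vn}; none are in {Vk, Vl}.
Condition 2 (every backdoor path blocked by {Vk, Vl}):
  P1: blocked at chain node Vk ∈ conditioning set.
  P2: blocked at chain node Vk ∈ conditioning set.
  P3: open — collider(s) Vl are conditioned on (or have a conditioned descendant) and no non-collider on the path is in the set.
  P4: blocked at chain node Vl ∈ conditioning set.
  P5: blocked at chain node Vk ∈ conditioning set.
  P6: blocked at chain node Vk ∈ conditioning set.
  P7: blocked at fork node Vk ∈ conditioning set.
  P8: blocked at fork node Vk ∈ conditioning set.
{Vk, Vl} does not satisfy the backdoor criterion.

No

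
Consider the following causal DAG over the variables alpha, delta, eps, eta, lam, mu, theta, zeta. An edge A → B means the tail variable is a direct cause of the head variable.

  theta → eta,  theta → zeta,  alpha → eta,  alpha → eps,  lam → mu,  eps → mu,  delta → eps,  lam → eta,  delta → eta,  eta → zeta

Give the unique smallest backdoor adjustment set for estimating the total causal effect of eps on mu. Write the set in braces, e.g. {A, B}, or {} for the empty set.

{}

Variables eligible for adjustment (non-descendants of eps, excluding eps and mu): {alpha, delta, eta, lam, theta, zeta}.
Backdoor paths from eps to mu:
  P1: eps <- alpha -> eta <- lam -> mu
  P2: eps <- delta -> eta <- lam -> mu
Each backdoor path contains an unconditioned collider, so every path is already blocked with the empty conditioning set:
  P1: blocked at collider eta (neither it nor any descendant is in the conditioning set).
  P2: blocked at collider eta (neither it nor any descendant is in the conditioning set).
The empty set is therefore the unique smallest valid set.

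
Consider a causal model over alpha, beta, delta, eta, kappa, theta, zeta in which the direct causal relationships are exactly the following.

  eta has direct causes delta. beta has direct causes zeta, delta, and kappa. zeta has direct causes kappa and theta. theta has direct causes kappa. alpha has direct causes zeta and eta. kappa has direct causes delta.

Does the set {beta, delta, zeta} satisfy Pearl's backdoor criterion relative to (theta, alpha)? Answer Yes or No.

No

Backdoor paths from theta to alpha (paths whose first edge points into theta):
  P1: theta <- kappa <- delta -> eta -> alpha
  P2: theta <- kappa <- delta -> beta <- zeta -> alpha
  P3: theta <- kappa -> zeta -> beta <- delta -> eta -> alpha
  P4: theta <- kappa -> zeta -> alpha
  P5: theta <- kappa -> beta <- delta -> eta -> alpha
  P6: theta <- kappa -> beta <- zeta -> alpha
Condition 1 (no descendant of theta in the set): FAILS — beta and zeta are descendants of theta.
Condition 2 (every backdoor path blocked by {beta, delta, zeta}):
  P1: blocked at fork node delta ∈ conditioning set.
  P2: blocked at fork node delta ∈ conditioning set.
  P3: blocked at chain node zeta ∈ conditioning set.
  P4: blocked at chain node zeta ∈ conditioning set.
  P5: blocked at fork node delta ∈ conditioning set.
  P6: blocked at fork node zeta ∈ conditioning set.
{beta, delta, zeta} does not satisfy the backdoor criterion.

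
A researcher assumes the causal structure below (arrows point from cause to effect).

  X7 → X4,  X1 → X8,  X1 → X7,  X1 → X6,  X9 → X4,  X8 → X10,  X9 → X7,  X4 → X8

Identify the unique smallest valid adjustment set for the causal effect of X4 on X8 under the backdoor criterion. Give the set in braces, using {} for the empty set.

{X1}

Variables eligible for adjustment (non-descendants of X4, excluding X4 and X8): {X1, X6, X7, X9}.
Backdoor paths from X4 to X8:
  P1: X4 <- X9 -> X7 <- X1 -> X8
  P2: X4 <- X7 <- X1 -> X8
The empty set is not sufficient: P2 (X4 <- X7 <- X1 -> X8) has no collider blocking it and no conditioned non-collider, so it is open.
Try {X1}:
  P1: blocked at collider X7 (neither it nor any descendant is in the conditioning set).
  P2: blocked at fork node X1 ∈ conditioning set.
{X1} contains no descendant of X4 and blocks every backdoor path.
No other singleton works — e.g. {X9} leaves P2 open — so {X1} is the unique smallest valid adjustment set.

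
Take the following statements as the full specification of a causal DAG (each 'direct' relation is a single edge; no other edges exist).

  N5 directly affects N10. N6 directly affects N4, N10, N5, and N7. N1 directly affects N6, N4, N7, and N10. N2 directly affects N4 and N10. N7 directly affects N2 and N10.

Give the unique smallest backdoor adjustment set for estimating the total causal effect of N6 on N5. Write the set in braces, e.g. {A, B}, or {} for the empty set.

{}

Variables eligible for adjustment (non-descendants of N6, excluding N6 and N5): {N1}.
Backdoor paths from N6 to N5:
  P1: N6 <- N1 -> N7 -> N2 -> N10 <- N5
  P2: N6 <- N1 -> N7 -> N10 <- N5
  P3: N6 <- N1 -> N10 <- N5
  P4: N6 <- N1 -> N4 <- N2 <- N7 -> N10 <- N5
  P5: N6 <- N1 -> N4 <- N2 -> N10 <- N5
Each backdoor path contains an unconditioned collider, so every path is already blocked with the empty conditioning set:
  P1: blocked at collider N10 (neither it nor any descendant is in the conditioning set).
  P2: blocked at collider N10 (neither it nor any descendant is in the conditioning set).
  P3: blocked at collider N10 (neither it nor any descendant is in the conditioning set).
  P4: blocked at collider N4 (neither it nor any descendant is in the conditioning set).
  P5: blocked at collider N4 (neither it nor any descendant is in the conditioning set).
The empty set is therefore the unique smallest valid set.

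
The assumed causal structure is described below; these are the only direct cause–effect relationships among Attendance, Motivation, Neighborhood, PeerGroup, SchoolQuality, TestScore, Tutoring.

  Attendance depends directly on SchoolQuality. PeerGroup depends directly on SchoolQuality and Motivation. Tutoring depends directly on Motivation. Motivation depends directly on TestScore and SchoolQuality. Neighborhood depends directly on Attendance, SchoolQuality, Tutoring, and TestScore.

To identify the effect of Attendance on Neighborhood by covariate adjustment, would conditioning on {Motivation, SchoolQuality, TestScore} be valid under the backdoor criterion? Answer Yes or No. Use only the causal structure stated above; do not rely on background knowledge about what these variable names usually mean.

Yes

Backdoor paths from Attendance to Neighborhood (paths whose first edge points into Attendance):
  P1: Attendance <- SchoolQuality -> Motivation <- TestScore -> Neighborhood
  P2: Attendance <- SchoolQuality -> Motivation -> Tutoring -> Neighborhood
  P3: Attendance <- SchoolQuality -> Neighborhood
  P4: Attendance <- SchoolQuality -> PeerGroup <- Motivation <- TestScore -> Neighborhood
  P5: Attendance <- SchoolQuality -> PeerGroup <- Motivation -> Tutoring -> Neighborhood
Condition 1 (no descendant of Attendance in the set): holds — descendants of Attendance are {Neighborhood}; none are in {Motivation, SchoolQuality, TestScore}.
Condition 2 (every backdoor path blocked by {Motivation, SchoolQuality, TestScore}):
  P1: blocked at fork node SchoolQuality ∈ conditioning set.
  P2: blocked at fork node SchoolQuality ∈ conditioning set.
  P3: blocked at fork node SchoolQuality ∈ conditioning set.
  P4: blocked at fork node SchoolQuality ∈ conditioning set.
  P5: blocked at fork node SchoolQuality ∈ conditioning set.
{Motivation, SchoolQuality, TestScore} satisfies the backdoor criterion.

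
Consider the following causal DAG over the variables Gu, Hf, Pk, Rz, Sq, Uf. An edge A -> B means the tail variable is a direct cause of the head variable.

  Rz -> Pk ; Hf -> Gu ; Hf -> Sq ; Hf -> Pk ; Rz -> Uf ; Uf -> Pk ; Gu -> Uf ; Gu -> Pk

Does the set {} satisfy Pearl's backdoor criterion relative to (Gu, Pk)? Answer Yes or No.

Backdoor paths from Gu to Pk (paths whose first edge points into Gu):
  P1: Gu <- Hf -> Pk
Condition 1 (no descendant of Gu in the set): holds — descendants of Gu are {Pk, Uf}; none are in {}.
Condition 2 (every backdoor path blocked by {}):
  P1: open — no interior node is in the conditioning set.
{} does not satisfy the backdoor criterion.

No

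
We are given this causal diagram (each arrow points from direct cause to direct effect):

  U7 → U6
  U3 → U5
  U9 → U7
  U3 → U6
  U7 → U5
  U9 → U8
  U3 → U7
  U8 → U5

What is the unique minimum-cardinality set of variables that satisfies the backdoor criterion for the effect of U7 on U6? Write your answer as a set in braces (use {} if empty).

Variables eligible for adjustment (non-descendants of U7, excluding U7 and U6): {U3, U8, U9}.
Backdoor paths from U7 to U6:
  P1: U7 <- U9 -> U8 -> U5 <- U3 -> U6
  P2: U7 <- U3 -> U6
The empty set is not sufficient: P2 (U7 <- U3 -> U6) has no collider blocking it and no conditioned non-collider, so it is open.
Try {U3}:
  P1: blocked at collider U5 (neither it nor any descendant is in the conditioning set).
  P2: blocked at fork node U3 ∈ conditioning set.
{U3} contains no descendant of U7 and blocks every backdoor path.
No other singleton works — e.g. {U9} leaves P2 open — so {U3} is the unique smallest valid adjustment set.

{U3}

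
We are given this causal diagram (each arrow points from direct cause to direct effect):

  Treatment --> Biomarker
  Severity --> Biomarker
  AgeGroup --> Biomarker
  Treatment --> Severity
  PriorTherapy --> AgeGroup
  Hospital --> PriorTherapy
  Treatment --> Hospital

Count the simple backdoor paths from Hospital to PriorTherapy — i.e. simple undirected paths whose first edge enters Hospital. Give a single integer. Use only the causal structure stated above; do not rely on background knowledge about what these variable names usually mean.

2

A backdoor path from Hospital to PriorTherapy is any simple undirected path whose first edge points into Hospital (i.e. leaves Hospital via a parent).
Parents of Hospital: {Treatment}.
Enumerating:
  P1: Hospital <- Treatment -> Severity -> Biomarker <- AgeGroup <- PriorTherapy
  P2: Hospital <- Treatment -> Biomarker <- AgeGroup <- PriorTherapy
That exhausts the simple backdoor paths. Count: 2.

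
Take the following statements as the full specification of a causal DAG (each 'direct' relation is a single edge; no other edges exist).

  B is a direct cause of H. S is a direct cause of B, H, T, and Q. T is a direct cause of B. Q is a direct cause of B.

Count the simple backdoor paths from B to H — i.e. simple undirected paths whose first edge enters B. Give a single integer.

3

A backdoor path from B to H is any simple undirected path whose first edge points into B (i.e. leaves B via a parent).
Parents of B: {Q, S, T}.
Enumerating:
  P1: B <- S -> H
  P2: B <- Q <- S -> H
  P3: B <- T <- S -> H
That exhausts the simple backdoor paths. Count: 3.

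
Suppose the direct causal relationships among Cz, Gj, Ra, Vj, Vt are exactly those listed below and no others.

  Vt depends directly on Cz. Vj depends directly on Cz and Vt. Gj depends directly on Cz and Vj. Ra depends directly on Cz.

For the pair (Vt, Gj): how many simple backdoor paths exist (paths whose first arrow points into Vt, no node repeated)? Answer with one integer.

A backdoor path from Vt to Gj is any simple undirected path whose first edge points into Vt (i.e. leaves Vt via a parent).
Parents of Vt: {Cz}.
Enumerating:
  P1: Vt <- Cz -> Vj -> Gj
  P2: Vt <- Cz -> Gj
That exhausts the simple backdoor paths. Count: 2.

2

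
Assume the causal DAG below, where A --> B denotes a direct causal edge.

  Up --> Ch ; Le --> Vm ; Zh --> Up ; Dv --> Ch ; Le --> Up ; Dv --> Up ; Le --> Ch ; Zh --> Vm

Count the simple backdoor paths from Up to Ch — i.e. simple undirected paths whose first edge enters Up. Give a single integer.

A backdoor path from Up to Ch is any simple undirected path whose first edge points into Up (i.e. leaves Up via a parent).
Parents of Up: {Dv, Le, Zh}.
Enumerating:
  P1: Up <- Dv -> Ch
  P2: Up <- Le -> Ch
  P3: Up <- Zh -> Vm <- Le -> Ch
That exhausts the simple backdoor paths. Count: 3.

3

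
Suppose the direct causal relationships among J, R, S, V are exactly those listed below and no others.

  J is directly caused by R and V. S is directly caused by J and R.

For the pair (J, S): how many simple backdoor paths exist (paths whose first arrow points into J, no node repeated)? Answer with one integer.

1

A backdoor path from J to S is any simple undirected path whose first edge points into J (i.e. leaves J via a parent).
Parents of J: {R, V}.
Enumerating:
  P1: J <- R -> S
That exhausts the simple backdoor paths. Count: 1.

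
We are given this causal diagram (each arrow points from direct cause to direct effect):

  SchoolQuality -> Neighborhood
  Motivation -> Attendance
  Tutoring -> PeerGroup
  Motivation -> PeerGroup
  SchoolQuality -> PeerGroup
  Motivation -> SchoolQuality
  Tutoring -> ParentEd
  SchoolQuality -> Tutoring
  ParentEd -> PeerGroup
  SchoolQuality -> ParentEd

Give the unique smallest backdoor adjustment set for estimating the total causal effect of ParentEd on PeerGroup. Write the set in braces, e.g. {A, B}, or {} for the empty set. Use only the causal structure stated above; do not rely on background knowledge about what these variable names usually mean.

{SchoolQuality, Tutoring}

Variables eligible for adjustment (non-descendants of ParentEd, excluding ParentEd and PeerGroup): {Attendance, Motivation, Neighborhood, SchoolQuality, Tutoring}.
Backdoor paths from ParentEd to PeerGroup:
  P1: ParentEd <- SchoolQuality <- Motivation -> PeerGroup
  P2: ParentEd <- SchoolQuality -> Tutoring -> PeerGroup
  P3: ParentEd <- SchoolQuality -> PeerGroup
  P4: ParentEd <- Tutoring <- SchoolQuality <- Motivation -> PeerGroup
  P5: ParentEd <- Tutoring <- SchoolQuality -> PeerGroup
  P6: ParentEd <- Tutoring -> PeerGroup
The empty set is not sufficient: P1 (ParentEd <- SchoolQuality <- Motivation -> PeerGroup) has no collider blocking it and no conditioned non-collider, so it is open.
Try {SchoolQuality, Tutoring}:
  P1: blocked at chain node SchoolQuality ∈ conditioning set.
  P2: blocked at fork node SchoolQuality ∈ conditioning set.
  P3: blocked at fork node SchoolQuality ∈ conditioning set.
  P4: blocked at chain node Tutoring ∈ conditioning set.
  P5: blocked at chain node Tutoring ∈ conditioning set.
  P6: blocked at fork node Tutoring ∈ conditioning set.
{SchoolQuality, Tutoring} contains no descendant of ParentEd and blocks every backdoor path.
Every element of {SchoolQuality, Tutoring} is needed (dropping SchoolQuality leaves P1 open; dropping Tutoring leaves P6 open), so no proper subset is valid.
Among all size-2 subsets of the eligible variables, only {SchoolQuality, Tutoring} blocks every backdoor path, so it is the unique smallest valid adjustment set.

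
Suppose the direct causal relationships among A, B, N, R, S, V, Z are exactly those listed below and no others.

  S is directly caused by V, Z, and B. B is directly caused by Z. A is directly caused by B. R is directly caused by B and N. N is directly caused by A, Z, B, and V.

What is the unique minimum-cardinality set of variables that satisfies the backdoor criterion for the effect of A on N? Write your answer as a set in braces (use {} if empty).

{B}

Variables eligible for adjustment (non-descendants of A, excluding A and N): {B, S, V, Z}.
Backdoor paths from A to N:
  P1: A <- B <- Z -> N
  P2: A <- B <- Z -> S <- V -> N
  P3: A <- B -> N
  P4: A <- B -> R <- N
  P5: A <- B -> S <- Z -> N
  P6: A <- B -> S <- V -> N
The empty set is not sufficient: P1 (A <- B <- Z -> N) has no collider blocking it and no conditioned non-collider, so it is open.
Try {B}:
  P1: blocked at chain node B ∈ conditioning set.
  P2: blocked at chain node B ∈ conditioning set.
  P3: blocked at fork node B ∈ conditioning set.
  P4: blocked at fork node B ∈ conditioning set.
  P5: blocked at fork node B ∈ conditioning set.
  P6: blocked at fork node B ∈ conditioning set.
{B} contains no descendant of A and blocks every backdoor path.
No other singleton works — e.g. {Z} leaves P3 open — so {B} is the unique smallest valid adjustment set.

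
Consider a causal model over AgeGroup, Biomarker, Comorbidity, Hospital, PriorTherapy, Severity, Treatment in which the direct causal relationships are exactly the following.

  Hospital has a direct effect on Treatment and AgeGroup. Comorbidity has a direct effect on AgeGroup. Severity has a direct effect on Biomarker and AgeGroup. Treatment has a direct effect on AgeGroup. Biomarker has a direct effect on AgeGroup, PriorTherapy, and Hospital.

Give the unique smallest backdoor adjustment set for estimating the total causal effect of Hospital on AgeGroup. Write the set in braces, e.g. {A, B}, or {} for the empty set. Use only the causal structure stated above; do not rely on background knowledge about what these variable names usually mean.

Variables eligible for adjustment (non-descendants of Hospital, excluding Hospital and AgeGroup): {Biomarker, Comorbidity, PriorTherapy, Severity}.
Backdoor paths from Hospital to AgeGroup:
  P1: Hospital <- Biomarker <- Severity -> AgeGroup
  P2: Hospital <- Biomarker -> AgeGroup
The empty set is not sufficient: P1 (Hospital <- Biomarker <- Severity -> AgeGroup) has no collider blocking it and no conditioned non-collider, so it is open.
Try {Biomarker}:
  P1: blocked at chain node Biomarker ∈ conditioning set.
  P2: blocked at fork node Biomarker ∈ conditioning set.
{Biomarker} contains no descendant of Hospital and blocks every backdoor path.
No other singleton works — e.g. {Severity} leaves P2 open — so {Biomarker} is the unique smallest valid adjustment set.

{Biomarker}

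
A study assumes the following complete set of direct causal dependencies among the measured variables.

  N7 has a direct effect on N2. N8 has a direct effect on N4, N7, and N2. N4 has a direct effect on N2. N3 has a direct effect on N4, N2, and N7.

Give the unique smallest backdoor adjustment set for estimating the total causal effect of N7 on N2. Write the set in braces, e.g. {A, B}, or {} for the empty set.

{N3, N8}

Variables eligible for adjustment (non-descendants of N7, excluding N7 and N2): {N3, N4, N8}.
Backdoor paths from N7 to N2:
  P1: N7 <- N8 -> N4 <- N3 -> N2
  P2: N7 <- N8 -> N4 -> N2
  P3: N7 <- N8 -> N2
  P4: N7 <- N3 -> N4 <- N8 -> N2
  P5: N7 <- N3 -> N4 -> N2
  P6: N7 <- N3 -> N2
The empty set is not sufficient: P2 (N7 <- N8 -> N4 -> N2) has no collider blocking it and no conditioned non-collider, so it is open.
Try {N3, N8}:
  P1: blocked at fork node N8 ∈ conditioning set.
  P2: blocked at fork node N8 ∈ conditioning set.
  P3: blocked at fork node N8 ∈ conditioning set.
  P4: blocked at fork node N3 ∈ conditioning set.
  P5: blocked at fork node N3 ∈ conditioning set.
  P6: blocked at fork node N3 ∈ conditioning set.
{N3, N8} contains no descendant of N7 and blocks every backdoor path.
Every element of {N3, N8} is needed (dropping N3 leaves P5 open; dropping N8 leaves P2 open), so no proper subset is valid.
Among all size-2 subsets of the eligible variables, only {N3, N8} blocks every backdoor path, so it is the unique smallest valid adjustment set.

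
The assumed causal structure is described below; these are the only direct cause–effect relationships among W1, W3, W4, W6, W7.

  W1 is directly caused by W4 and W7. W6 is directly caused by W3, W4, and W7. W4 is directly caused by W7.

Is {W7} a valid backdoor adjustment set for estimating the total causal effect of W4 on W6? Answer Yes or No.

Backdoor paths from W4 to W6 (paths whose first edge points into W4):
  P1: W4 <- W7 -> W6
Condition 1 (no descendant of W4 in the set): holds — descendants of W4 are {W1, W6}; none are in {W7}.
Condition 2 (every backdoor path blocked by {W7}):
  P1: blocked at fork node W7 ∈ conditioning set.
{W7} satisfies the backdoor criterion.

Yes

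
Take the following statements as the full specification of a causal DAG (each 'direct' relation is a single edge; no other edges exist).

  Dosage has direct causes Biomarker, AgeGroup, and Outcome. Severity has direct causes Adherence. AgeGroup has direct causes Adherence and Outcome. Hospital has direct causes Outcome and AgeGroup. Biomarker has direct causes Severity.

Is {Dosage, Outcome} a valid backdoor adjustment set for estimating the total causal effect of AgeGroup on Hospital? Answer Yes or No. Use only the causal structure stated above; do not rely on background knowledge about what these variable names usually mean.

No

Backdoor paths from AgeGroup to Hospital (paths whose first edge points into AgeGroup):
  P1: AgeGroup <- Adherence -> Severity -> Biomarker -> Dosage <- Outcome -> Hospital
  P2: AgeGroup <- Outcome -> Hospital
Condition 1 (no descendant of AgeGroup in the set): FAILS — Dosage is a descendant of AgeGroup.
Condition 2 (every backdoor path blocked by {Dosage, Outcome}):
  P1: blocked at fork node Outcome ∈ conditioning set.
  P2: blocked at fork node Outcome ∈ conditioning set.
{Dosage, Outcome} does not satisfy the backdoor criterion.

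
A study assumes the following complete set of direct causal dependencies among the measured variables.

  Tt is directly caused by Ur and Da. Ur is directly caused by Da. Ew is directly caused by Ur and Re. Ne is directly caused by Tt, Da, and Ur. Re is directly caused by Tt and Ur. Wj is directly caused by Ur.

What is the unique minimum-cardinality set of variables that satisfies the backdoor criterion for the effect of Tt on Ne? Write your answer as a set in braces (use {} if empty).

Variables eligible for adjustment (non-descendants of Tt, excluding Tt and Ne): {Da, Ur, Wj}.
Backdoor paths from Tt to Ne:
  P1: Tt <- Da -> Ur -> Ne
  P2: Tt <- Da -> Ne
  P3: Tt <- Ur <- Da -> Ne
  P4: Tt <- Ur -> Ne
The empty set is not sufficient: P1 (Tt <- Da -> Ur -> Ne) has no collider blocking it and no conditioned non-collider, so it is open.
Try {Da, Ur}:
  P1: blocked at fork node Da ∈ conditioning set.
  P2: blocked at fork node Da ∈ conditioning set.
  P3: blocked at chain node Ur ∈ conditioning set.
  P4: blocked at fork node Ur ∈ conditioning set.
{Da, Ur} contains no descendant of Tt and blocks every backdoor path.
Every element of {Da, Ur} is needed (dropping Da leaves P2 open; dropping Ur leaves P4 open), so no proper subset is valid.
Among all size-2 subsets of the eligible variables, only {Da, Ur} blocks every backdoor path, so it is the unique smallest valid adjustment set.

{Da, Ur}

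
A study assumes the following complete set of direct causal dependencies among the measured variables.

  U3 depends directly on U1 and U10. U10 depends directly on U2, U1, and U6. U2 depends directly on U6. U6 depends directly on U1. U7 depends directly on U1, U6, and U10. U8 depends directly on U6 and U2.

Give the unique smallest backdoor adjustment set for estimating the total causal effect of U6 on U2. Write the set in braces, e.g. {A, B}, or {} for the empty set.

Variables eligible for adjustment (non-descendants of U6, excluding U6 and U2): {U1}.
Backdoor paths from U6 to U2:
  P1: U6 <- U1 -> U10 <- U2
  P2: U6 <- U1 -> U3 <- U10 <- U2
  P3: U6 <- U1 -> U7 <- U10 <- U2
Each backdoor path contains an unconditioned collider, so every path is already blocked with the empty conditioning set:
  P1: blocked at collider U10 (neither it nor any descendant is in the conditioning set).
  P2: blocked at collider U3 (neither it nor any descendant is in the conditioning set).
  P3: blocked at collider U7 (neither it nor any descendant is in the conditioning set).
The empty set is therefore the unique smallest valid set.

{}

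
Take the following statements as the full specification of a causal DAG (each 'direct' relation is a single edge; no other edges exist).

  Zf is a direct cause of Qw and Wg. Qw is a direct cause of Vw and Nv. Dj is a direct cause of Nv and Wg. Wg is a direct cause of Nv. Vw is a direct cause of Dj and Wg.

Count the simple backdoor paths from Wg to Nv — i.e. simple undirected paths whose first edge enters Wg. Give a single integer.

A backdoor path from Wg to Nv is any simple undirected path whose first edge points into Wg (i.e. leaves Wg via a parent).
Parents of Wg: {Dj, Vw, Zf}.
Enumerating:
  P1: Wg <- Zf -> Qw -> Vw -> Dj -> Nv
  P2: Wg <- Zf -> Qw -> Nv
  P3: Wg <- Vw <- Qw -> Nv
  P4: Wg <- Vw -> Dj -> Nv
  P5: Wg <- Dj <- Vw <- Qw -> Nv
  P6: Wg <- Dj -> Nv
That exhausts the simple backdoor paths. Count: 6.

6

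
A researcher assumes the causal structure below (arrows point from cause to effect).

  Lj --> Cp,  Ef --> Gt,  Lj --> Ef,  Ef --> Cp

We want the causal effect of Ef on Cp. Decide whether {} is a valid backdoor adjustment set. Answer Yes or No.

No

Backdoor paths from Ef to Cp (paths whose first edge points into Ef):
  P1: Ef <- Lj -> Cp
Condition 1 (no descendant of Ef in the set): holds — descendants of Ef are {Cp, Gt}; none are in {}.
Condition 2 (every backdoor path blocked by {}):
  P1: open — no interior node is in the conditioning set.
{} does not satisfy the backdoor criterion.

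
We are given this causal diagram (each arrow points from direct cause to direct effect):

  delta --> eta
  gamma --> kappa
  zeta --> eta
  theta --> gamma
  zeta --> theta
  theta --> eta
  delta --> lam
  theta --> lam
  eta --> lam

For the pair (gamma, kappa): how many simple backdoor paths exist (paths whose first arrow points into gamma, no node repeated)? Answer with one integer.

0

A backdoor path from gamma to kappa is any simple undirected path whose first edge points into gamma (i.e. leaves gamma via a parent).
Parents of gamma: {theta}.
No simple path from any parent of gamma reaches kappa without revisiting gamma, so there are no backdoor paths.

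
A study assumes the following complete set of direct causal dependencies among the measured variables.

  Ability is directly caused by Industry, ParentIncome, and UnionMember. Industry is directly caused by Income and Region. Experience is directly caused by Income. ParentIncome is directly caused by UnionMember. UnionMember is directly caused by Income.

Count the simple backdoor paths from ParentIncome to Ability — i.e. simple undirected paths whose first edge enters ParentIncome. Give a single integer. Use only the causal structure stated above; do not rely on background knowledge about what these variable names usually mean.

2

A backdoor path from ParentIncome to Ability is any simple undirected path whose first edge points into ParentIncome (i.e. leaves ParentIncome via a parent).
Parents of ParentIncome: {UnionMember}.
Enumerating:
  P1: ParentIncome <- UnionMember <- Income -> Industry -> Ability
  P2: ParentIncome <- UnionMember -> Ability
That exhausts the simple backdoor paths. Count: 2.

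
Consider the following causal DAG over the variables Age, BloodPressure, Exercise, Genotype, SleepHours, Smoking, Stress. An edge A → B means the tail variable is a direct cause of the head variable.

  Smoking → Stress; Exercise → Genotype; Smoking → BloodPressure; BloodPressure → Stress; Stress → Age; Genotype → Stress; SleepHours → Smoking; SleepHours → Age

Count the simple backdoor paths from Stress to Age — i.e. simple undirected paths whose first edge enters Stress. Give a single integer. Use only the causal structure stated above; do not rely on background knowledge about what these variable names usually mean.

2

A backdoor path from Stress to Age is any simple undirected path whose first edge points into Stress (i.e. leaves Stress via a parent).
Parents of Stress: {BloodPressure, Genotype, Smoking}.
Enumerating:
  P1: Stress <- Smoking <- SleepHours -> Age
  P2: Stress <- BloodPressure <- Smoking <- SleepHours -> Age
That exhausts the simple backdoor paths. Count: 2.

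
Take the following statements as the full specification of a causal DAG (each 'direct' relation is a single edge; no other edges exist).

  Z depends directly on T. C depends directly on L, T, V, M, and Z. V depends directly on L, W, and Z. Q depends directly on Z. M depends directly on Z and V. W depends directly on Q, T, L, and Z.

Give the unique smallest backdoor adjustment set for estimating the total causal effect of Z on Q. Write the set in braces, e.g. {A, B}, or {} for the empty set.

Variables eligible for adjustment (non-descendants of Z, excluding Z and Q): {L, T}.
Backdoor paths from Z to Q:
  P1: Z <- T -> W <- Q
  P2: Z <- T -> C <- L -> W <- Q
  P3: Z <- T -> C <- L -> V <- W <- Q
  P4: Z <- T -> C <- V <- L -> W <- Q
  P5: Z <- T -> C <- V <- W <- Q
  P6: Z <- T -> C <- M <- V <- L -> W <- Q
  P7: Z <- T -> C <- M <- V <- W <- Q
Each backdoor path contains an unconditioned collider, so every path is already blocked with the empty conditioning set:
  P1: blocked at collider W (neither it nor any descendant is in the conditioning set).
  P2: blocked at collider C (neither it nor any descendant is in the conditioning set).
  P3: blocked at collider C (neither it nor any descendant is in the conditioning set).
  P4: blocked at collider C (neither it nor any descendant is in the conditioning set).
  P5: blocked at collider C (neither it nor any descendant is in the conditioning set).
  P6: blocked at collider C (neither it nor any descendant is in the conditioning set).
  P7: blocked at collider C (neither it nor any descendant is in the conditioning set).
The empty set is therefore the unique smallest valid set.

{}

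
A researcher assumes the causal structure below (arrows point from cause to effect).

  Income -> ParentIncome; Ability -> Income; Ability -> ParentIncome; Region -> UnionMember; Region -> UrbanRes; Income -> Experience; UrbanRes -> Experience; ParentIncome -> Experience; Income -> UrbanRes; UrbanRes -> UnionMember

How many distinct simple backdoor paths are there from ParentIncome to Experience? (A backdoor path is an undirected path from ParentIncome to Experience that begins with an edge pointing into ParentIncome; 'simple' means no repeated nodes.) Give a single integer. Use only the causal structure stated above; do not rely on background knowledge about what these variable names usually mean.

4

A backdoor path from ParentIncome to Experience is any simple undirected path whose first edge points into ParentIncome (i.e. leaves ParentIncome via a parent).
Parents of ParentIncome: {Ability, Income}.
Enumerating:
  P1: ParentIncome <- Ability -> Income -> UrbanRes -> Experience
  P2: ParentIncome <- Ability -> Income -> Experience
  P3: ParentIncome <- Income -> UrbanRes -> Experience
  P4: ParentIncome <- Income -> Experience
That exhausts the simple backdoor paths. Count: 4.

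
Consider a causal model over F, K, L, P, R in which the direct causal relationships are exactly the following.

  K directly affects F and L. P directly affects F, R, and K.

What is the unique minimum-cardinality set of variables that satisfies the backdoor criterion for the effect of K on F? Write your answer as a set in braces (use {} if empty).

{P}

Variables eligible for adjustment (non-descendants of K, excluding K and F): {P, R}.
Backdoor paths from K to F:
  P1: K <- P -> F
The empty set is not sufficient: P1 (K <- P -> F) has no collider blocking it and no conditioned non-collider, so it is open.
Try {P}:
  P1: blocked at fork node P ∈ conditioning set.
{P} contains no descendant of K and blocks every backdoor path.
No other singleton works — e.g. {R} leaves P1 open — so {P} is the unique smallest valid adjustment set.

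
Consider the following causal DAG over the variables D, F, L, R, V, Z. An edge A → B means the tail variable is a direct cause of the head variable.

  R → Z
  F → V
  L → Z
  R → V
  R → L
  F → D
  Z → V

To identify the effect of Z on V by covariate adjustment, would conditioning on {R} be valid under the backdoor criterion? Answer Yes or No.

Backdoor paths from Z to V (paths whose first edge points into Z):
  P1: Z <- R -> V
  P2: Z <- L <- R -> V
Condition 1 (no descendant of Z in the set): holds — descendants of Z are {V}; none are in {R}.
Condition 2 (every backdoor path blocked by {R}):
  P1: blocked at fork node R ∈ conditioning set.
  P2: blocked at fork node R ∈ conditioning set.
{R} satisfies the backdoor criterion.

Yes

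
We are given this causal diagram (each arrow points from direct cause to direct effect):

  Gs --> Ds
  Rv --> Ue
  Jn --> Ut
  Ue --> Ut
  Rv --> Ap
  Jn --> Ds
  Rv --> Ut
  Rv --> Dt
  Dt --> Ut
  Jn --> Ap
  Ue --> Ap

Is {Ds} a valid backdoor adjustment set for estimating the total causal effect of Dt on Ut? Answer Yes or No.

No

Backdoor paths from Dt to Ut (paths whose first edge points into Dt):
  P1: Dt <- Rv -> Ue -> Ap <- Jn -> Ut
  P2: Dt <- Rv -> Ue -> Ut
  P3: Dt <- Rv -> Ap <- Jn -> Ut
  P4: Dt <- Rv -> Ap <- Ue -> Ut
  P5: Dt <- Rv -> Ut
Condition 1 (no descendant of Dt in the set): holds — descendants of Dt are {Ut}; none are in {Ds}.
Condition 2 (every backdoor path blocked by {Ds}):
  P1: blocked at collider Ap (neither it nor any descendant is in the conditioning set).
  P2: open — no interior node is in the conditioning set.
  P3: blocked at collider Ap (neither it nor any descendant is in the conditioning set).
  P4: blocked at collider Ap (neither it nor any descendant is in the conditioning set).
  P5: open — no interior node is in the conditioning set.
{Ds} does not satisfy the backdoor criterion.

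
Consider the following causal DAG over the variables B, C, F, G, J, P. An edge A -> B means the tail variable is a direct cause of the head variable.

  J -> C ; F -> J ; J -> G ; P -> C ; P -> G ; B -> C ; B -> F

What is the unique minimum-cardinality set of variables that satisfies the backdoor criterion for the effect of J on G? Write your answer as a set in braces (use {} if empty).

Variables eligible for adjustment (non-descendants of J, excluding J and G): {B, F, P}.
Backdoor paths from J to G:
  P1: J <- F <- B -> C <- P -> G
Each backdoor path contains an unconditioned collider, so every path is already blocked with the empty conditioning set:
  P1: blocked at collider C (neither it nor any descendant is in the conditioning set).
The empty set is therefore the unique smallest valid set.

{}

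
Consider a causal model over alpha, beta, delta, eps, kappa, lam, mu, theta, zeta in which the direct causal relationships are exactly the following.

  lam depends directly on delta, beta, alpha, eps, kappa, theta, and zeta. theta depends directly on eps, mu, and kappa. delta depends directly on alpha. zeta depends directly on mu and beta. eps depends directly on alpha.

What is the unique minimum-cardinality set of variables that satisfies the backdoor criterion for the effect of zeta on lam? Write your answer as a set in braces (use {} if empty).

Variables eligible for adjustment (non-descendants of zeta, excluding zeta and lam): {alpha, beta, delta, eps, kappa, mu, theta}.
Backdoor paths from zeta to lam:
  P1: zeta <- mu -> theta <- eps <- alpha -> delta -> lam
  P2: zeta <- mu -> theta <- eps <- alpha -> lam
  P3: zeta <- mu -> theta <- eps -> lam
  P4: zeta <- mu -> theta <- kappa -> lam
  P5: zeta <- mu -> theta -> lam
  P6: zeta <- beta -> lam
The empty set is not sufficient: P5 (zeta <- mu -> theta -> lam) has no collider blocking it and no conditioned non-collider, so it is open.
Try {beta, mu}:
  P1: blocked at fork node mu ∈ conditioning set.
  P2: blocked at fork node mu ∈ conditioning set.
  P3: blocked at fork node mu ∈ conditioning set.
  P4: blocked at fork node mu ∈ conditioning set.
  P5: blocked at fork node mu ∈ conditioning set.
  P6: blocked at fork node beta ∈ conditioning set.
{beta, mu} contains no descendant of zeta and blocks every backdoor path.
Every element of {beta, mu} is needed (dropping beta leaves P6 open; dropping mu leaves P5 open), so no proper subset is valid.
Among all size-2 subsets of the eligible variables, only {beta, mu} blocks every backdoor path, so it is the unique smallest valid adjustment set.

{beta, mu}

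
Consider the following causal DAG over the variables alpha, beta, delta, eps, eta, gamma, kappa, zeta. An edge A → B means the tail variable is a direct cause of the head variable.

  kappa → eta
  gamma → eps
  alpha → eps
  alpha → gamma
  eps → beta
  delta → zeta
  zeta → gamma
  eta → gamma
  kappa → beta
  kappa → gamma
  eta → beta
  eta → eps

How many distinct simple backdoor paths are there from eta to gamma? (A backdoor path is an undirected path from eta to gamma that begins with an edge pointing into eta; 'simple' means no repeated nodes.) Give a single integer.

A backdoor path from eta to gamma is any simple undirected path whose first edge points into eta (i.e. leaves eta via a parent).
Parents of eta: {kappa}.
Enumerating:
  P1: eta <- kappa -> gamma
  P2: eta <- kappa -> beta <- eps <- alpha -> gamma
  P3: eta <- kappa -> beta <- eps <- gamma
That exhausts the simple backdoor paths. Count: 3.

3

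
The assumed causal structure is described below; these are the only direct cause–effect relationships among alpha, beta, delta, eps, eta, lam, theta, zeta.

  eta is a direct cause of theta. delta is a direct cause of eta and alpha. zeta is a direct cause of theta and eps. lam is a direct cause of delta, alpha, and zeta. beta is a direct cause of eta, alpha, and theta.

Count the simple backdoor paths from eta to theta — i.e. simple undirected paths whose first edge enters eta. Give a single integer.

7

A backdoor path from eta to theta is any simple undirected path whose first edge points into eta (i.e. leaves eta via a parent).
Parents of eta: {beta, delta}.
Enumerating:
  P1: eta <- beta -> alpha <- lam -> zeta -> theta
  P2: eta <- beta -> alpha <- delta <- lam -> zeta -> theta
  P3: eta <- beta -> theta
  P4: eta <- delta <- lam -> zeta -> theta
  P5: eta <- delta <- lam -> alpha <- beta -> theta
  P6: eta <- delta -> alpha <- lam -> zeta -> theta
  P7: eta <- delta -> alpha <- beta -> theta
That exhausts the simple backdoor paths. Count: 7.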